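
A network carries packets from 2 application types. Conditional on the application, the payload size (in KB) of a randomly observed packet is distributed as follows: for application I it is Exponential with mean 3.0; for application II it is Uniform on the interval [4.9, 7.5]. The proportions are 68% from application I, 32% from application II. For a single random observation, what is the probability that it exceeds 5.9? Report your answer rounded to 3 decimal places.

Conditional on each application, P(X > 5.9): I: 0.139922; II: 0.615385.
By total probability, P(X > 5.9) = 0.68·0.139922 + 0.32·0.615385 = 0.29207.

0.292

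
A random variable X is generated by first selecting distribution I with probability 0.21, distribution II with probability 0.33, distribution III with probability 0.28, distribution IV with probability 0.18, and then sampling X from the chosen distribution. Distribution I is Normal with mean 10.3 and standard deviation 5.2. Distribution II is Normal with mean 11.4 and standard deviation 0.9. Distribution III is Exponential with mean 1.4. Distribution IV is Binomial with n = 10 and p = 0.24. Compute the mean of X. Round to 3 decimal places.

6.749

Component means — I: 10.3; II: 11.4; III: 1.4; IV: 2.4.
E[X] = 0.21·10.3 + 0.33·11.4 + 0.28·1.4 + 0.18·2.4 = 6.749.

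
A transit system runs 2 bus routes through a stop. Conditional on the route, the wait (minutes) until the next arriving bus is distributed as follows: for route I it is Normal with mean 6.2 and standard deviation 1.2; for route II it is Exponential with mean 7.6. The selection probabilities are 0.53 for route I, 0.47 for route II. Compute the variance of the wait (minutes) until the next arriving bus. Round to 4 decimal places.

Per component, I: μ=6.2, E[X²]=39.88; II: μ=7.6, E[X²]=115.52.
E[X] = 0.53·6.2 + 0.47·7.6 = 6.858.
E[X²] = 0.53·39.88 + 0.47·115.52 = 75.4308.
Var(X) = E[X²] − (E[X])² = 75.4308 − 47.0322 = 28.3986.

28.3986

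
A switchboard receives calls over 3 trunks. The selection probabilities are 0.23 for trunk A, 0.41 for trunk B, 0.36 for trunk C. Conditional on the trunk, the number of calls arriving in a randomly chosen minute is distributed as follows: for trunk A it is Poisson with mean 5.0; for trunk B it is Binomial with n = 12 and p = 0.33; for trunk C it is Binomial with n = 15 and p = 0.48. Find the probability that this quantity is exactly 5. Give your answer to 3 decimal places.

Conditional on each trunk, P(X = 5): A: 0.175467; B: 0.187853; C: 0.11061.
By total probability, P(X = 5) = 0.23·0.175467 + 0.41·0.187853 + 0.36·0.11061 = 0.157197.

0.157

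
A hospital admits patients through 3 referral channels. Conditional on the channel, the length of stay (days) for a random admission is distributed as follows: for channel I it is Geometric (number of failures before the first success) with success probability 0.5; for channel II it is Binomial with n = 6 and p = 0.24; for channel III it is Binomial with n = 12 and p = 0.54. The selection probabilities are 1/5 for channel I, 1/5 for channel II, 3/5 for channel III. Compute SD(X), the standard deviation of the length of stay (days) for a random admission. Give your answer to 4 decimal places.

3.0111

Per component, I: μ=1, E[X²]=3; II: μ=1.44, E[X²]=3.168; III: μ=6.48, E[X²]=44.9712.
E[X] = 0.2·1 + 0.2·1.44 + 0.6·6.48 = 4.376.
E[X²] = 0.2·3 + 0.2·3.168 + 0.6·44.9712 = 28.2163.
Var(X) = E[X²] − (E[X])² = 28.2163 − 19.1494 = 9.06694.
SD(X) = √9.06694 = 3.01114.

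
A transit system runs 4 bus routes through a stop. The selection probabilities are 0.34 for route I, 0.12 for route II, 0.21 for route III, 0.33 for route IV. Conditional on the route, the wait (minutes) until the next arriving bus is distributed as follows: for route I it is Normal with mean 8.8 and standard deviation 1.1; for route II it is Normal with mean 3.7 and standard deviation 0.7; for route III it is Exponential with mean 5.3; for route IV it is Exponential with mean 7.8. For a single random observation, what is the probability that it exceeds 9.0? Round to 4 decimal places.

0.2880

Conditional on each route, P(X > 9.0): I: 0.427863; II: 1.84297e-14; III: 0.183029; IV: 0.315421.
By total probability, P(X > 9.0) = 0.34·0.427863 + 0.12·1.84297e-14 + 0.21·0.183029 + 0.33·0.315421 = 0.287998.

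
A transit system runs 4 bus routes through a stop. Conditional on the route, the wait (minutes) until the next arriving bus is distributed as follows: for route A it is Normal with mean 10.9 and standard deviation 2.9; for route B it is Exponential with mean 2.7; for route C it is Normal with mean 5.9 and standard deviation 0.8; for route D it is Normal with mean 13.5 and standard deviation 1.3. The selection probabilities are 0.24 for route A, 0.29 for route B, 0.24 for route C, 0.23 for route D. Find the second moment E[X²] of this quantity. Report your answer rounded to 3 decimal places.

For each component E[X²] = Var + (mean)², giving A: 127.22; B: 14.58; C: 35.45; D: 183.94.
Overall E[X²] = 0.24·127.22 + 0.29·14.58 + 0.24·35.45 + 0.23·183.94 = 85.5752.

85.575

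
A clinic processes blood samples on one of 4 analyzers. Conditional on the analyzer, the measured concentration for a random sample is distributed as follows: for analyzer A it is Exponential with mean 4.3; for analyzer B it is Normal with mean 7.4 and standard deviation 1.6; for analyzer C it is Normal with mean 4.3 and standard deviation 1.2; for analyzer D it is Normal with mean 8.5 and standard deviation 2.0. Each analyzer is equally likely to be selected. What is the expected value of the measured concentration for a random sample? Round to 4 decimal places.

6.1250

Component means — A: 4.3; B: 7.4; C: 4.3; D: 8.5.
E[X] = 0.25·4.3 + 0.25·7.4 + 0.25·4.3 + 0.25·8.5 = 6.125.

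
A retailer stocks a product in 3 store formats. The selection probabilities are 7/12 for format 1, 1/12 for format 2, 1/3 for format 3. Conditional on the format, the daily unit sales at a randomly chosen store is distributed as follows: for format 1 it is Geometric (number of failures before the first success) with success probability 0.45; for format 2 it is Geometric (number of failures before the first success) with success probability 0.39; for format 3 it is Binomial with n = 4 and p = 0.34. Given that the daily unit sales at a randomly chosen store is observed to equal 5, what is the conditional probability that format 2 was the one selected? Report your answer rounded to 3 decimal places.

0.172

Likelihoods P(X=5 | ·): 1: 0.0226478; 2: 0.0329393; 3: 0.
Posterior ∝ prior × likelihood. Numerator for 2: 0.0833333·0.0329393 = 0.00274494.
Normalizing constant: 0.583333·0.0226478 + 0.0833333·0.0329393 + 0.333333·0 = 0.0159562.
P(2 | observation) = 0.00274494 / 0.0159562 = 0.17203.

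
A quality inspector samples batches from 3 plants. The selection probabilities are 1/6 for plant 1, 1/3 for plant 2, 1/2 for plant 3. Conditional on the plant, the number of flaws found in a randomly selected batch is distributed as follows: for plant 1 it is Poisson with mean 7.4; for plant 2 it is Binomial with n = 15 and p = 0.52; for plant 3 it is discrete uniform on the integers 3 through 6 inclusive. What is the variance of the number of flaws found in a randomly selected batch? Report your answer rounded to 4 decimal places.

5.6311

Per component, 1: μ=7.4, E[X²]=62.16; 2: μ=7.8, E[X²]=64.584; 3: μ=4.5, E[X²]=21.5.
E[X] = 0.166667·7.4 + 0.333333·7.8 + 0.5·4.5 = 6.08333.
E[X²] = 0.166667·62.16 + 0.333333·64.584 + 0.5·21.5 = 42.638.
Var(X) = E[X²] − (E[X])² = 42.638 − 37.0069 = 5.63106.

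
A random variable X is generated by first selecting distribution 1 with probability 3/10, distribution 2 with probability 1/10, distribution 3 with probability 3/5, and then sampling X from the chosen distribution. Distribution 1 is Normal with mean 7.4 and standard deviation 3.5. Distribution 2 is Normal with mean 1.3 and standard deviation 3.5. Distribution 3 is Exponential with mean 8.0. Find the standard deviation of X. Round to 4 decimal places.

Per component, 1: μ=7.4, E[X²]=67.01; 2: μ=1.3, E[X²]=13.94; 3: μ=8, E[X²]=128.
E[X] = 0.3·7.4 + 0.1·1.3 + 0.6·8 = 7.15.
E[X²] = 0.3·67.01 + 0.1·13.94 + 0.6·128 = 98.297.
Var(X) = E[X²] − (E[X])² = 98.297 − 51.1225 = 47.1745.
SD(X) = √47.1745 = 6.86837.

6.8684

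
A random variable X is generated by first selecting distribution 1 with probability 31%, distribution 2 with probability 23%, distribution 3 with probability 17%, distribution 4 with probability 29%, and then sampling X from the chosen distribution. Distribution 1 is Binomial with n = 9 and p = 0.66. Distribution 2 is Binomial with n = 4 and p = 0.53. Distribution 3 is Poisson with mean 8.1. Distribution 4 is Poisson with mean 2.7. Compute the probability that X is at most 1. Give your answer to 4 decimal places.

Conditional on each component, P(X ≤ 1): 1: 0.00112148; 2: 0.268902; 3: 0.00276221; 4: 0.24866.
By total probability, P(X ≤ 1) = 0.31·0.00112148 + 0.23·0.268902 + 0.17·0.00276221 + 0.29·0.24866 = 0.134776.

0.1348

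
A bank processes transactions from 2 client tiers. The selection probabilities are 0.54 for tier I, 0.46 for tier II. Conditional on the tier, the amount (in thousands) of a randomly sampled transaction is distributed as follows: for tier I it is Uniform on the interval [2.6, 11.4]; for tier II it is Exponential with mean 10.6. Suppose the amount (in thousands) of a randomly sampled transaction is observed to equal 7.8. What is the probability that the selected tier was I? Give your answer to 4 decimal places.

Likelihoods f(7.8 | ·): I: 0.113636; II: 0.045198.
Posterior ∝ prior × likelihood. Numerator for I: 0.54·0.113636 = 0.0613636.
Normalizing constant: 0.54·0.113636 + 0.46·0.045198 = 0.0821547.
P(I | observation) = 0.0613636 / 0.0821547 = 0.746928.

0.7469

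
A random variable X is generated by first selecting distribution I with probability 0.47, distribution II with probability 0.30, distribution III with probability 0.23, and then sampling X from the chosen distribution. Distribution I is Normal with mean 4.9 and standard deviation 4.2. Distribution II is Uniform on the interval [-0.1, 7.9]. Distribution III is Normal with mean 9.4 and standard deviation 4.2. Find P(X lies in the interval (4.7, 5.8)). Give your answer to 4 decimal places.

0.1048

Conditional on each component, P(4.7 < X < 5.8): I: 0.103828; II: 0.1375; III: 0.0641231.
By total probability, P(4.7 < X < 5.8) = 0.47·0.103828 + 0.3·0.1375 + 0.23·0.0641231 = 0.104797.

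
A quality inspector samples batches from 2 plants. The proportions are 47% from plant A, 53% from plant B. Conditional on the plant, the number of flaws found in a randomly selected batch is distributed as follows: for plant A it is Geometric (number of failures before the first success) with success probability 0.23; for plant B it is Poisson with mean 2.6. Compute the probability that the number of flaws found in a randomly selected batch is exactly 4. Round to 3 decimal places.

Conditional on each plant, P(X = 4): A: 0.080852; B: 0.141422.
By total probability, P(X = 4) = 0.47·0.080852 + 0.53·0.141422 = 0.112954.

0.113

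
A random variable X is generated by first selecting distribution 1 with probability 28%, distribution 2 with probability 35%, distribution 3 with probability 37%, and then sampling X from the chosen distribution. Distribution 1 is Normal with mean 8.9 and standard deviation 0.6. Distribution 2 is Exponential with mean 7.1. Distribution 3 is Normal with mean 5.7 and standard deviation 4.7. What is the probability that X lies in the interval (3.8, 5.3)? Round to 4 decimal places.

Conditional on each component, P(3.8 < X < 5.3): 1: 9.86588e-10; 2: 0.111513; 3: 0.123076.
By total probability, P(3.8 < X < 5.3) = 0.28·9.86588e-10 + 0.35·0.111513 + 0.37·0.123076 = 0.0845676.

0.0846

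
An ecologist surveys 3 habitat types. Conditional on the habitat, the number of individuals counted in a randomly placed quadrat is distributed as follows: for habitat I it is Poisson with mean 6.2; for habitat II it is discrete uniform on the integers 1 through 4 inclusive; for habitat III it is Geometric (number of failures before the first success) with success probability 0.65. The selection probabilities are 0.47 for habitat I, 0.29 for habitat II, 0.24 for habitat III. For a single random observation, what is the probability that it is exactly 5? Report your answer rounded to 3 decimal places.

0.074

Conditional on each habitat, P(X = 5): I: 0.154936; II: 0; III: 0.00341392.
By total probability, P(X = 5) = 0.47·0.154936 + 0.29·0 + 0.24·0.00341392 = 0.0736391.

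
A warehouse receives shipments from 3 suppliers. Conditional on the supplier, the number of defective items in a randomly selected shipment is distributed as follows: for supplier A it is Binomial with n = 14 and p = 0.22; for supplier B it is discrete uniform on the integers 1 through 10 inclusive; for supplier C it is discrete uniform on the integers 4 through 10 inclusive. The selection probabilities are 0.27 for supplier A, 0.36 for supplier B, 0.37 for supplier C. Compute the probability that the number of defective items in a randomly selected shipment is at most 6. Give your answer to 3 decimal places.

Conditional on each supplier, P(X ≤ 6): A: 0.980445; B: 0.6; C: 0.428571.
By total probability, P(X ≤ 6) = 0.27·0.980445 + 0.36·0.6 + 0.37·0.428571 = 0.639291.

0.639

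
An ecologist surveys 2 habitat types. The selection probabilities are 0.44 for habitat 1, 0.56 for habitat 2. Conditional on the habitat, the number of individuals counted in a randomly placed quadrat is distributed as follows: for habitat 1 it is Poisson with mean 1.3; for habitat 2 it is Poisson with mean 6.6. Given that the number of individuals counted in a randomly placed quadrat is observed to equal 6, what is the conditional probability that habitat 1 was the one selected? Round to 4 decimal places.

Likelihoods P(X=6 | ·): 1: 0.00182703; 2: 0.156166.
Posterior ∝ prior × likelihood. Numerator for 1: 0.44·0.00182703 = 0.000803892.
Normalizing constant: 0.44·0.00182703 + 0.56·0.156166 = 0.0882571.
P(1 | observation) = 0.000803892 / 0.0882571 = 0.00910852.

0.0091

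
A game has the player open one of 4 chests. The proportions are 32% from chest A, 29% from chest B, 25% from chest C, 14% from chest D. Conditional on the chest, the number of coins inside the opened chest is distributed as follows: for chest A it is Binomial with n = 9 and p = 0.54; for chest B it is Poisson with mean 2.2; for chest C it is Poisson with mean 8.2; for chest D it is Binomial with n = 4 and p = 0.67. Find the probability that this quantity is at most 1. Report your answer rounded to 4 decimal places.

Conditional on each chest, P(X ≤ 1): A: 0.0106653; B: 0.35457; C: 0.00252681; D: 0.10817.
By total probability, P(X ≤ 1) = 0.32·0.0106653 + 0.29·0.35457 + 0.25·0.00252681 + 0.14·0.10817 = 0.122014.

0.1220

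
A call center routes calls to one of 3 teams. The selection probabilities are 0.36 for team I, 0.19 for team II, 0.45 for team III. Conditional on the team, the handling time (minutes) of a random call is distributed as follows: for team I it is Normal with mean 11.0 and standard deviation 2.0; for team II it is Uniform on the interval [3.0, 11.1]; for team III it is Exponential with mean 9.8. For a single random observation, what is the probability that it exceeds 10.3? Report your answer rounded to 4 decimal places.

Conditional on each team, P(X > 10.3): I: 0.636831; II: 0.0987654; III: 0.349581.
By total probability, P(X > 10.3) = 0.36·0.636831 + 0.19·0.0987654 + 0.45·0.349581 = 0.405336.

0.4053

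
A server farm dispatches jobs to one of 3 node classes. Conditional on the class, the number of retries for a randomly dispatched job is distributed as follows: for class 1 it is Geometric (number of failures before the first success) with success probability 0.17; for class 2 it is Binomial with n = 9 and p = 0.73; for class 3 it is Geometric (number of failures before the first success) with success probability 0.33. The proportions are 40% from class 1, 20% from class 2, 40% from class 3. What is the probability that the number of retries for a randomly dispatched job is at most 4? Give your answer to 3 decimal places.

Conditional on each class, P(X ≤ 4): 1: 0.606096; 2: 0.0662028; 3: 0.864987.
By total probability, P(X ≤ 4) = 0.4·0.606096 + 0.2·0.0662028 + 0.4·0.864987 = 0.601674.

0.602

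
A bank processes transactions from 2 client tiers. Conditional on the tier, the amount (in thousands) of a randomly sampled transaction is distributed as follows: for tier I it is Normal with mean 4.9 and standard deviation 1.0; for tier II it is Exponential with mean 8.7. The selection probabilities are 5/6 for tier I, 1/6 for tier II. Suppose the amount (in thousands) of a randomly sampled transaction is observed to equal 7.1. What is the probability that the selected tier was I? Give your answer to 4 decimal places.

Likelihoods f(7.1 | ·): I: 0.0354746; II: 0.0508226.
Posterior ∝ prior × likelihood. Numerator for I: 0.833333·0.0354746 = 0.0295622.
Normalizing constant: 0.833333·0.0354746 + 0.166667·0.0508226 = 0.0380326.
P(I | observation) = 0.0295622 / 0.0380326 = 0.777285.

0.7773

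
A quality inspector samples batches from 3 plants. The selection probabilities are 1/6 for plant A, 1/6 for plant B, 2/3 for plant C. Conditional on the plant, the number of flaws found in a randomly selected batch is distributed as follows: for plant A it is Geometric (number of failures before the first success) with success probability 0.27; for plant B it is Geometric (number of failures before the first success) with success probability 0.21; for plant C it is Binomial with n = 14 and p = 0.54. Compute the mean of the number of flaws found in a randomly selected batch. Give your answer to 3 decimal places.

6.118

Component means — A: 2.7037; B: 3.7619; C: 7.56.
E[X] = 0.166667·2.7037 + 0.166667·3.7619 + 0.666667·7.56 = 6.1176.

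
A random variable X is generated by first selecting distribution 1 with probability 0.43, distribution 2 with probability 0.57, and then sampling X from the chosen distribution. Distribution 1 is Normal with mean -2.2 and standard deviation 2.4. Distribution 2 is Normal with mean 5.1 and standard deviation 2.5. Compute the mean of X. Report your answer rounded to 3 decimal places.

1.961

Component means — 1: -2.2; 2: 5.1.
E[X] = 0.43·-2.2 + 0.57·5.1 = 1.961.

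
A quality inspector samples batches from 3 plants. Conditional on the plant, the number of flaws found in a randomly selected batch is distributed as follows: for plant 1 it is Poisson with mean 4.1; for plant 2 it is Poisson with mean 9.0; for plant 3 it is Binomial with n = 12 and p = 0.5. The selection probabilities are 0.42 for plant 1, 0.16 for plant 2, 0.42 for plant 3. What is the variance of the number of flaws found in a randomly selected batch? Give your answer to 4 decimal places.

7.2771

Per component, 1: μ=4.1, E[X²]=20.91; 2: μ=9, E[X²]=90; 3: μ=6, E[X²]=39.
E[X] = 0.42·4.1 + 0.16·9 + 0.42·6 = 5.682.
E[X²] = 0.42·20.91 + 0.16·90 + 0.42·39 = 39.5622.
Var(X) = E[X²] − (E[X])² = 39.5622 − 32.2851 = 7.27708.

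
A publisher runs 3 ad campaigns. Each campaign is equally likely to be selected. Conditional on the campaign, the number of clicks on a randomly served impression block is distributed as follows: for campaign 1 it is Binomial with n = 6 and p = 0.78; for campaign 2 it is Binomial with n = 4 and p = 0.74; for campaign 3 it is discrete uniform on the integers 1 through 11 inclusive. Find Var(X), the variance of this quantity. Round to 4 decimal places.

Per component, 1: μ=4.68, E[X²]=22.932; 2: μ=2.96, E[X²]=9.5312; 3: μ=6, E[X²]=46.
E[X] = 0.333333·4.68 + 0.333333·2.96 + 0.333333·6 = 4.54667.
E[X²] = 0.333333·22.932 + 0.333333·9.5312 + 0.333333·46 = 26.1544.
Var(X) = E[X²] − (E[X])² = 26.1544 − 20.6722 = 5.48222.

5.4822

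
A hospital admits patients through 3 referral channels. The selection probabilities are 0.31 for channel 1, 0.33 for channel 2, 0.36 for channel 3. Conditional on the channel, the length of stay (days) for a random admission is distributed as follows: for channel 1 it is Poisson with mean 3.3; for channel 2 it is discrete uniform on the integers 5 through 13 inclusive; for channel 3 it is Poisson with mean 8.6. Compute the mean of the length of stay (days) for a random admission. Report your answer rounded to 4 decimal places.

Component means — 1: 3.3; 2: 9; 3: 8.6.
E[X] = 0.31·3.3 + 0.33·9 + 0.36·8.6 = 7.089.

7.0890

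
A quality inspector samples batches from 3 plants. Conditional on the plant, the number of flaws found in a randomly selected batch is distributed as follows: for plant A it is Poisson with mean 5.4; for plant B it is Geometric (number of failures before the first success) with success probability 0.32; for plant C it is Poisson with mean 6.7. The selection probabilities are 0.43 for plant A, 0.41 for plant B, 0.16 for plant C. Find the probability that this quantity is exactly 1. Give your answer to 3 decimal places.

Conditional on each plant, P(X = 1): A: 0.0243895; B: 0.2176; C: 0.00824711.
By total probability, P(X = 1) = 0.43·0.0243895 + 0.41·0.2176 + 0.16·0.00824711 = 0.101023.

0.101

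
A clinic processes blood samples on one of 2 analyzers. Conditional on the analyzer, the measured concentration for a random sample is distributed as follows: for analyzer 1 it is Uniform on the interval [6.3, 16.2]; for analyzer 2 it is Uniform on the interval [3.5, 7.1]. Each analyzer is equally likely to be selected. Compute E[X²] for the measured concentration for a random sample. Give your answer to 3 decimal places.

81.950

For each component E[X²] = Var + (mean)², giving 1: 134.73; 2: 29.17.
Overall E[X²] = 0.5·134.73 + 0.5·29.17 = 81.95.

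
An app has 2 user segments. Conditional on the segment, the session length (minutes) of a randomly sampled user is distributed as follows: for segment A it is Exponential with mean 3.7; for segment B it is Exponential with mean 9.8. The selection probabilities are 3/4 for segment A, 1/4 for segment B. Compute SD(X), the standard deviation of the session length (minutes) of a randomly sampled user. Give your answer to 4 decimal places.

6.4230

Per component, A: μ=3.7, E[X²]=27.38; B: μ=9.8, E[X²]=192.08.
E[X] = 0.75·3.7 + 0.25·9.8 = 5.225.
E[X²] = 0.75·27.38 + 0.25·192.08 = 68.555.
Var(X) = E[X²] − (E[X])² = 68.555 − 27.3006 = 41.2544.
SD(X) = √41.2544 = 6.42296.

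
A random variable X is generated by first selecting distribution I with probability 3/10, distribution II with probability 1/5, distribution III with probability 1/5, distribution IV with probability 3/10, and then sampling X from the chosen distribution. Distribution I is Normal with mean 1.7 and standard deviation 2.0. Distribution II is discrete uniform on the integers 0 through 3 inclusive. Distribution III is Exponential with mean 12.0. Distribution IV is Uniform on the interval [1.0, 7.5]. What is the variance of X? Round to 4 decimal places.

Per component, I: μ=1.7, E[X²]=6.89; II: μ=1.5, E[X²]=3.5; III: μ=12, E[X²]=288; IV: μ=4.25, E[X²]=21.5833.
E[X] = 0.3·1.7 + 0.2·1.5 + 0.2·12 + 0.3·4.25 = 4.485.
E[X²] = 0.3·6.89 + 0.2·3.5 + 0.2·288 + 0.3·21.5833 = 66.842.
Var(X) = E[X²] − (E[X])² = 66.842 − 20.1152 = 46.7268.

46.7268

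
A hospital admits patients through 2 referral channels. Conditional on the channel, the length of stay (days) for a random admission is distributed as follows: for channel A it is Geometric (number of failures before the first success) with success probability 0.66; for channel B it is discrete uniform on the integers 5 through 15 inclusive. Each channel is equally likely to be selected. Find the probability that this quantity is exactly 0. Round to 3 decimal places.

Conditional on each channel, P(X = 0): A: 0.66; B: 0.
By total probability, P(X = 0) = 0.5·0.66 + 0.5·0 = 0.33.

0.330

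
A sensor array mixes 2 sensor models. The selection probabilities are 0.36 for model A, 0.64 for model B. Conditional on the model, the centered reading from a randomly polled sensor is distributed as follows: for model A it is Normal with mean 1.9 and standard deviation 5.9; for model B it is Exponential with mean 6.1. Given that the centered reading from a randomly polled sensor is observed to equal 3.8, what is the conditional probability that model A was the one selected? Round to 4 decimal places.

Likelihoods f(3.8 | ·): A: 0.0642005; B: 0.0879278.
Posterior ∝ prior × likelihood. Numerator for A: 0.36·0.0642005 = 0.0231122.
Normalizing constant: 0.36·0.0642005 + 0.64·0.0879278 = 0.079386.
P(A | observation) = 0.0231122 / 0.079386 = 0.291137.

0.2911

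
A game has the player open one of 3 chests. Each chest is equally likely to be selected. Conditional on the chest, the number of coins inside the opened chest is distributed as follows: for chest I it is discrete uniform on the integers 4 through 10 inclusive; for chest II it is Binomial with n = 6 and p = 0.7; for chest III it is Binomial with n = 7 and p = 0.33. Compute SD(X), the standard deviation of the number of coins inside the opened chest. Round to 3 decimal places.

Per component, I: μ=7, E[X²]=53; II: μ=4.2, E[X²]=18.9; III: μ=2.31, E[X²]=6.8838.
E[X] = 0.333333·7 + 0.333333·4.2 + 0.333333·2.31 = 4.50333.
E[X²] = 0.333333·53 + 0.333333·18.9 + 0.333333·6.8838 = 26.2613.
Var(X) = E[X²] − (E[X])² = 26.2613 − 20.28 = 5.98126.
SD(X) = √5.98126 = 2.44566.

2.446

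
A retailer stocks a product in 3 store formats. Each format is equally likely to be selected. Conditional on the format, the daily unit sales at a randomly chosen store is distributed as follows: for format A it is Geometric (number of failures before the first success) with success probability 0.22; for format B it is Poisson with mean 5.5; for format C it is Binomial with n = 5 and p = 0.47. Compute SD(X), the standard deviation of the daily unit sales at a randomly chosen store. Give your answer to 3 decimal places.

3.051

Per component, A: μ=3.54545, E[X²]=28.686; B: μ=5.5, E[X²]=35.75; C: μ=2.35, E[X²]=6.768.
E[X] = 0.333333·3.54545 + 0.333333·5.5 + 0.333333·2.35 = 3.79848.
E[X²] = 0.333333·28.686 + 0.333333·35.75 + 0.333333·6.768 = 23.7347.
Var(X) = E[X²] − (E[X])² = 23.7347 − 14.4285 = 9.30616.
SD(X) = √9.30616 = 3.0506.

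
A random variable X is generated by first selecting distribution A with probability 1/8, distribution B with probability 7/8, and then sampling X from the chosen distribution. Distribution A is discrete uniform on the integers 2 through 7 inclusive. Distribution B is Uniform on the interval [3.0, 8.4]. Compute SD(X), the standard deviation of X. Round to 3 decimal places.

1.627

Per component, A: μ=4.5, E[X²]=23.1667; B: μ=5.7, E[X²]=34.92.
E[X] = 0.125·4.5 + 0.875·5.7 = 5.55.
E[X²] = 0.125·23.1667 + 0.875·34.92 = 33.4508.
Var(X) = E[X²] − (E[X])² = 33.4508 − 30.8025 = 2.64833.
SD(X) = √2.64833 = 1.62737.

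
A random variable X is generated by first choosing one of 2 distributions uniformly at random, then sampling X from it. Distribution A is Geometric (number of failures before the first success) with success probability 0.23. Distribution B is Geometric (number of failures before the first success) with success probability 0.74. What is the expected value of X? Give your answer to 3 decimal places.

1.850

Component means — A: 3.34783; B: 0.351351.
E[X] = 0.5·3.34783 + 0.5·0.351351 = 1.84959.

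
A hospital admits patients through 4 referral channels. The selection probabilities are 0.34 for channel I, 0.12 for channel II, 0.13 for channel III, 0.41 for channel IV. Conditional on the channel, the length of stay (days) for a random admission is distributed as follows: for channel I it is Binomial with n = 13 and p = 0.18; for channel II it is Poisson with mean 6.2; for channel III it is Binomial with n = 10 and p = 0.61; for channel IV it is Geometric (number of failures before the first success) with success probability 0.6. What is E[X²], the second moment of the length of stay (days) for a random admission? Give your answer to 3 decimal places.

For each component E[X²] = Var + (mean)², giving I: 7.3944; II: 44.64; III: 39.589; IV: 1.55556.
Overall E[X²] = 0.34·7.3944 + 0.12·44.64 + 0.13·39.589 + 0.41·1.55556 = 13.6552.

13.655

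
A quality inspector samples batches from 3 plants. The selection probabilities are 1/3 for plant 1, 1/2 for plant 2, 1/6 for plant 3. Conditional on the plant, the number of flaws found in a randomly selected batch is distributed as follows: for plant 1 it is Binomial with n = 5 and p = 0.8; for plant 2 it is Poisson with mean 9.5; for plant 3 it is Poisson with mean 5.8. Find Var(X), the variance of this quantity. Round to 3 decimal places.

Per component, 1: μ=4, E[X²]=16.8; 2: μ=9.5, E[X²]=99.75; 3: μ=5.8, E[X²]=39.44.
E[X] = 0.333333·4 + 0.5·9.5 + 0.166667·5.8 = 7.05.
E[X²] = 0.333333·16.8 + 0.5·99.75 + 0.166667·39.44 = 62.0483.
Var(X) = E[X²] − (E[X])² = 62.0483 − 49.7025 = 12.3458.

12.346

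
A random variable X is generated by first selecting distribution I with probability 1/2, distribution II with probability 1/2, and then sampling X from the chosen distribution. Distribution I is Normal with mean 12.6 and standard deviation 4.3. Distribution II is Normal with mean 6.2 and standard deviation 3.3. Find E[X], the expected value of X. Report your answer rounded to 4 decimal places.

9.4000

Component means — I: 12.6; II: 6.2.
E[X] = 0.5·12.6 + 0.5·6.2 = 9.4.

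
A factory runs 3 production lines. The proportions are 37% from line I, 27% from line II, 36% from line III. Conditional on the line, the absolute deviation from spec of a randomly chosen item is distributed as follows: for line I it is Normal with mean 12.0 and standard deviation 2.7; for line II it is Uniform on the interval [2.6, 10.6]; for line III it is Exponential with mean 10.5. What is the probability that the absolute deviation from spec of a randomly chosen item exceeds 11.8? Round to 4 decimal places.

0.3129

Conditional on each line, P(X > 11.8): I: 0.529524; II: 0; III: 0.325039.
By total probability, P(X > 11.8) = 0.37·0.529524 + 0.27·0 + 0.36·0.325039 = 0.312938.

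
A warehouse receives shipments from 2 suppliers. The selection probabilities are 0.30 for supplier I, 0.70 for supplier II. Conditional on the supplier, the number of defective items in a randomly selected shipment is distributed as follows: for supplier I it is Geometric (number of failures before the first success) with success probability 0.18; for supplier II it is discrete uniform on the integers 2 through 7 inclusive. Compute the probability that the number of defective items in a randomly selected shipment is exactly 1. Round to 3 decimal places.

0.044

Conditional on each supplier, P(X = 1): I: 0.1476; II: 0.
By total probability, P(X = 1) = 0.3·0.1476 + 0.7·0 = 0.04428.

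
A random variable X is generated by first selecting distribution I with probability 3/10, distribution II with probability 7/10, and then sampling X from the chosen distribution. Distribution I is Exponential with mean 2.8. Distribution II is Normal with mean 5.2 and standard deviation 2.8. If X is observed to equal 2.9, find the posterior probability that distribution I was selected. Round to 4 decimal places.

Likelihoods f(2.9 | ·): I: 0.126776; II: 0.101679.
Posterior ∝ prior × likelihood. Numerator for I: 0.3·0.126776 = 0.0380328.
Normalizing constant: 0.3·0.126776 + 0.7·0.101679 = 0.109208.
P(I | observation) = 0.0380328 / 0.109208 = 0.348259.

0.3483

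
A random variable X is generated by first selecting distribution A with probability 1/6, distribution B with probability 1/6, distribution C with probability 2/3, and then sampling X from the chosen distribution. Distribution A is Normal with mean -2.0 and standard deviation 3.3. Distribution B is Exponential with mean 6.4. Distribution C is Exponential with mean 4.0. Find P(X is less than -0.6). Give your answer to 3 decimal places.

Conditional on each component, P(X < -0.6): A: 0.664305; B: 0; C: 0.
By total probability, P(X < -0.6) = 0.166667·0.664305 + 0.166667·0 + 0.666667·0 = 0.110718.

0.111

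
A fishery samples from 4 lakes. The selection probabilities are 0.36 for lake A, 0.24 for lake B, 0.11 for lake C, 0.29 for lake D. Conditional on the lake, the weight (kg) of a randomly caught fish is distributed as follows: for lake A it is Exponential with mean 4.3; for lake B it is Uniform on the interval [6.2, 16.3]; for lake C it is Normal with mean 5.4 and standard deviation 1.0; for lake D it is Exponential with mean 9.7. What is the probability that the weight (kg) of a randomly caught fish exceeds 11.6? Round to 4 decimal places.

0.2236

Conditional on each lake, P(X > 11.6): A: 0.067362; B: 0.465347; C: 2.82316e-10; D: 0.302439.
By total probability, P(X > 11.6) = 0.36·0.067362 + 0.24·0.465347 + 0.11·2.82316e-10 + 0.29·0.302439 = 0.223641.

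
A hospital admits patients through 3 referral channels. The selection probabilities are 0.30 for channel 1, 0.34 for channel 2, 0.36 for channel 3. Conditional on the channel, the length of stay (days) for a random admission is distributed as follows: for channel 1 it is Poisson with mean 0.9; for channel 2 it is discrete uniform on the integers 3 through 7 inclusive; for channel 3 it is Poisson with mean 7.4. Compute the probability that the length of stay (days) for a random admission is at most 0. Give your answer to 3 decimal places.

0.122

Conditional on each channel, P(X ≤ 0): 1: 0.40657; 2: 0; 3: 0.000611253.
By total probability, P(X ≤ 0) = 0.3·0.40657 + 0.34·0 + 0.36·0.000611253 = 0.122191.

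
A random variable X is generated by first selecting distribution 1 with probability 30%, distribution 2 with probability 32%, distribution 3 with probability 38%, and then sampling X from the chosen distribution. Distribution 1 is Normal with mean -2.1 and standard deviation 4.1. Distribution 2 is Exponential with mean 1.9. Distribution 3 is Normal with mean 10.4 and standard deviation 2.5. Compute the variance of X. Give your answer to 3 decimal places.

36.707

Per component, 1: μ=-2.1, E[X²]=21.22; 2: μ=1.9, E[X²]=7.22; 3: μ=10.4, E[X²]=114.41.
E[X] = 0.3·-2.1 + 0.32·1.9 + 0.38·10.4 = 3.93.
E[X²] = 0.3·21.22 + 0.32·7.22 + 0.38·114.41 = 52.1522.
Var(X) = E[X²] − (E[X])² = 52.1522 − 15.4449 = 36.7073.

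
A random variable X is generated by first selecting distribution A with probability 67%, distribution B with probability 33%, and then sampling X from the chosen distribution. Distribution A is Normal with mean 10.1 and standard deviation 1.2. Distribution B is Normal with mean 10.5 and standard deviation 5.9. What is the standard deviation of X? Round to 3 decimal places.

3.534

Per component, A: μ=10.1, E[X²]=103.45; B: μ=10.5, E[X²]=145.06.
E[X] = 0.67·10.1 + 0.33·10.5 = 10.232.
E[X²] = 0.67·103.45 + 0.33·145.06 = 117.181.
Var(X) = E[X²] − (E[X])² = 117.181 − 104.694 = 12.4875.
SD(X) = √12.4875 = 3.53376.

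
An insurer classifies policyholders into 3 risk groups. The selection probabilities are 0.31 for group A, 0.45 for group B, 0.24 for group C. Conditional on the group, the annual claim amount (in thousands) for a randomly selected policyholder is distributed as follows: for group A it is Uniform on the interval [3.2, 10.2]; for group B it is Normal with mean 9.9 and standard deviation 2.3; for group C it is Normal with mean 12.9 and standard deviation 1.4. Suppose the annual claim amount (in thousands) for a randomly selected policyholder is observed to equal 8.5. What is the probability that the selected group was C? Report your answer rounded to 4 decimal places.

Likelihoods f(8.5 | ·): A: 0.142857; B: 0.144121; C: 0.00204126.
Posterior ∝ prior × likelihood. Numerator for C: 0.24·0.00204126 = 0.000489903.
Normalizing constant: 0.31·0.142857 + 0.45·0.144121 + 0.24·0.00204126 = 0.10963.
P(C | observation) = 0.000489903 / 0.10963 = 0.0044687.

0.0045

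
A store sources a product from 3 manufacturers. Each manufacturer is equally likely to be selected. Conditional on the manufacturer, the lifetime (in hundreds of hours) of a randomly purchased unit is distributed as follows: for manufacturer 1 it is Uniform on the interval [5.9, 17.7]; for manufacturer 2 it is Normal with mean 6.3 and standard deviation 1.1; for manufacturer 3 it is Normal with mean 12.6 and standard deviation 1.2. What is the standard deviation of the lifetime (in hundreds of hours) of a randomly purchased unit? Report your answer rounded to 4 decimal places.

Per component, 1: μ=11.8, E[X²]=150.843; 2: μ=6.3, E[X²]=40.9; 3: μ=12.6, E[X²]=160.2.
E[X] = 0.333333·11.8 + 0.333333·6.3 + 0.333333·12.6 = 10.2333.
E[X²] = 0.333333·150.843 + 0.333333·40.9 + 0.333333·160.2 = 117.314.
Var(X) = E[X²] − (E[X])² = 117.314 − 104.721 = 12.5933.
SD(X) = √12.5933 = 3.54871.

3.5487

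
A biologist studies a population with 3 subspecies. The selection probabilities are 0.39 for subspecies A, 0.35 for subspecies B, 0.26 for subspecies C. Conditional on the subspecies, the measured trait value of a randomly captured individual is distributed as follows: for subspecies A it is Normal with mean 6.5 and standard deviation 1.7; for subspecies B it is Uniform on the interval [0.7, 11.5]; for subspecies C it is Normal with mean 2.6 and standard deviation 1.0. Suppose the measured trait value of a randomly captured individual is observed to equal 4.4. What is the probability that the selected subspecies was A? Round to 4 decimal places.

0.4463

Likelihoods f(4.4 | ·): A: 0.109422; B: 0.0925926; C: 0.0789502.
Posterior ∝ prior × likelihood. Numerator for A: 0.39·0.109422 = 0.0426746.
Normalizing constant: 0.39·0.109422 + 0.35·0.0925926 + 0.26·0.0789502 = 0.0956091.
P(A | observation) = 0.0426746 / 0.0956091 = 0.446345.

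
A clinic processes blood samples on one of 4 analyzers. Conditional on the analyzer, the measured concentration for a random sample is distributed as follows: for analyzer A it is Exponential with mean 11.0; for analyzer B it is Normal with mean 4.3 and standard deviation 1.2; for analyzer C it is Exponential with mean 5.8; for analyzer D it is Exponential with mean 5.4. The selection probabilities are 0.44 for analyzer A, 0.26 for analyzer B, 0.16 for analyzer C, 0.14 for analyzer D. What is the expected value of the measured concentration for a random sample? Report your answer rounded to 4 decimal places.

7.6420

Component means — A: 11; B: 4.3; C: 5.8; D: 5.4.
E[X] = 0.44·11 + 0.26·4.3 + 0.16·5.8 + 0.14·5.4 = 7.642.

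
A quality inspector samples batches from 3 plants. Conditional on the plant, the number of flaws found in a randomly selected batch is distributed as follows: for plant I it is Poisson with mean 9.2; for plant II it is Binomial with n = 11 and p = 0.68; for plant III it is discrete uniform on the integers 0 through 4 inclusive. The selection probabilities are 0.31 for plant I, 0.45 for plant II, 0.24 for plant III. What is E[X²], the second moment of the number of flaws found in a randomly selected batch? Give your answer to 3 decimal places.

For each component E[X²] = Var + (mean)², giving I: 93.84; II: 58.344; III: 6.
Overall E[X²] = 0.31·93.84 + 0.45·58.344 + 0.24·6 = 56.7852.

56.785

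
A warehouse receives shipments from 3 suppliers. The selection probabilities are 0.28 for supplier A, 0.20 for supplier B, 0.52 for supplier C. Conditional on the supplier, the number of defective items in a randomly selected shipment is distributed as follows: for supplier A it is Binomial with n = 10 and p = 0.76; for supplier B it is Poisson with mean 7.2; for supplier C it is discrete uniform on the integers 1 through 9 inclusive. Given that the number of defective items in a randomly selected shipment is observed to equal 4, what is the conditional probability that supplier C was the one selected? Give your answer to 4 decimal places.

Likelihoods P(X=4 | ·): A: 0.0133888; B: 0.0835985; C: 0.111111.
Posterior ∝ prior × likelihood. Numerator for C: 0.52·0.111111 = 0.0577778.
Normalizing constant: 0.28·0.0133888 + 0.2·0.0835985 + 0.52·0.111111 = 0.0782463.
P(C | observation) = 0.0577778 / 0.0782463 = 0.738409.

0.7384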